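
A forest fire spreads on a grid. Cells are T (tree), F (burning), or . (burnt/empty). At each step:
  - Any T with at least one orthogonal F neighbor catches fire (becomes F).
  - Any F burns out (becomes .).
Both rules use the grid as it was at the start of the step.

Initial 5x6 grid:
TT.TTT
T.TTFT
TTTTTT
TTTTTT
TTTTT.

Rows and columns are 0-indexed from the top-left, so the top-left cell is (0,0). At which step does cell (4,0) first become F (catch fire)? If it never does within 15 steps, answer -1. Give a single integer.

Step 1: cell (4,0)='T' (+4 fires, +1 burnt)
Step 2: cell (4,0)='T' (+6 fires, +4 burnt)
Step 3: cell (4,0)='T' (+4 fires, +6 burnt)
Step 4: cell (4,0)='T' (+3 fires, +4 burnt)
Step 5: cell (4,0)='T' (+3 fires, +3 burnt)
Step 6: cell (4,0)='T' (+3 fires, +3 burnt)
Step 7: cell (4,0)='F' (+2 fires, +3 burnt)
  -> target ignites at step 7
Step 8: cell (4,0)='.' (+1 fires, +2 burnt)
Step 9: cell (4,0)='.' (+0 fires, +1 burnt)
  fire out at step 9

7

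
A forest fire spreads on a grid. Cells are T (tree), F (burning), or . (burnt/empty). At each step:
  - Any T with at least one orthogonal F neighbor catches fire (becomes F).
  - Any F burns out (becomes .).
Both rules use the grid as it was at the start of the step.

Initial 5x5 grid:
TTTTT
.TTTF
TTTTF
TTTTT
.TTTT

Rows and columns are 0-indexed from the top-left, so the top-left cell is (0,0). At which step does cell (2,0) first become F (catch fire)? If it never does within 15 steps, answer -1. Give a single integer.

Step 1: cell (2,0)='T' (+4 fires, +2 burnt)
Step 2: cell (2,0)='T' (+5 fires, +4 burnt)
Step 3: cell (2,0)='T' (+5 fires, +5 burnt)
Step 4: cell (2,0)='F' (+4 fires, +5 burnt)
  -> target ignites at step 4
Step 5: cell (2,0)='.' (+3 fires, +4 burnt)
Step 6: cell (2,0)='.' (+0 fires, +3 burnt)
  fire out at step 6

4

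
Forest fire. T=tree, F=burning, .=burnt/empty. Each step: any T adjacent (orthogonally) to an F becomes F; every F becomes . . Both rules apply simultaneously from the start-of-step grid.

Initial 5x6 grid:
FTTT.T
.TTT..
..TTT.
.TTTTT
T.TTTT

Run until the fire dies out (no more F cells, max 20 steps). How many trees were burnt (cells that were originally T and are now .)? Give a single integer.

Answer: 18

Derivation:
Step 1: +1 fires, +1 burnt (F count now 1)
Step 2: +2 fires, +1 burnt (F count now 2)
Step 3: +2 fires, +2 burnt (F count now 2)
Step 4: +2 fires, +2 burnt (F count now 2)
Step 5: +2 fires, +2 burnt (F count now 2)
Step 6: +4 fires, +2 burnt (F count now 4)
Step 7: +2 fires, +4 burnt (F count now 2)
Step 8: +2 fires, +2 burnt (F count now 2)
Step 9: +1 fires, +2 burnt (F count now 1)
Step 10: +0 fires, +1 burnt (F count now 0)
Fire out after step 10
Initially T: 20, now '.': 28
Total burnt (originally-T cells now '.'): 18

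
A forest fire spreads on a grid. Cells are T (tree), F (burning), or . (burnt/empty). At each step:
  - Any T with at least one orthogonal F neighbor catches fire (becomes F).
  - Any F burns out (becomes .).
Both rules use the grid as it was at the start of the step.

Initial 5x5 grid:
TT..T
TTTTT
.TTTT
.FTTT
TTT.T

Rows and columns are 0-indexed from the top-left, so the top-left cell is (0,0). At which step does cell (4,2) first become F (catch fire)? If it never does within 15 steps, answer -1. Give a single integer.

Step 1: cell (4,2)='T' (+3 fires, +1 burnt)
Step 2: cell (4,2)='F' (+5 fires, +3 burnt)
  -> target ignites at step 2
Step 3: cell (4,2)='.' (+5 fires, +5 burnt)
Step 4: cell (4,2)='.' (+4 fires, +5 burnt)
Step 5: cell (4,2)='.' (+1 fires, +4 burnt)
Step 6: cell (4,2)='.' (+1 fires, +1 burnt)
Step 7: cell (4,2)='.' (+0 fires, +1 burnt)
  fire out at step 7

2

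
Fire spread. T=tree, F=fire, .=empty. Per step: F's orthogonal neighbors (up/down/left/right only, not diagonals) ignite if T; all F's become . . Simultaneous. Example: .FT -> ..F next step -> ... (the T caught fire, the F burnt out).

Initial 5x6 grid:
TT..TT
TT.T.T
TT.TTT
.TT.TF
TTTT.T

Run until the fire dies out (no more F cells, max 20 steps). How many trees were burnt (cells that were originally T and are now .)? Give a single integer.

Answer: 9

Derivation:
Step 1: +3 fires, +1 burnt (F count now 3)
Step 2: +2 fires, +3 burnt (F count now 2)
Step 3: +2 fires, +2 burnt (F count now 2)
Step 4: +2 fires, +2 burnt (F count now 2)
Step 5: +0 fires, +2 burnt (F count now 0)
Fire out after step 5
Initially T: 21, now '.': 18
Total burnt (originally-T cells now '.'): 9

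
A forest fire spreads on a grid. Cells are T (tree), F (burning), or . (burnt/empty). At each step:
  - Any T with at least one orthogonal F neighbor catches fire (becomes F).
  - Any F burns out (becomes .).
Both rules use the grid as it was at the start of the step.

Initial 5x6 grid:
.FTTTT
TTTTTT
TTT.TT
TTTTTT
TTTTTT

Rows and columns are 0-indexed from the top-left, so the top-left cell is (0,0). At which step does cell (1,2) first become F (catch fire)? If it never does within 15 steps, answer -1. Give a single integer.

Step 1: cell (1,2)='T' (+2 fires, +1 burnt)
Step 2: cell (1,2)='F' (+4 fires, +2 burnt)
  -> target ignites at step 2
Step 3: cell (1,2)='.' (+5 fires, +4 burnt)
Step 4: cell (1,2)='.' (+5 fires, +5 burnt)
Step 5: cell (1,2)='.' (+5 fires, +5 burnt)
Step 6: cell (1,2)='.' (+3 fires, +5 burnt)
Step 7: cell (1,2)='.' (+2 fires, +3 burnt)
Step 8: cell (1,2)='.' (+1 fires, +2 burnt)
Step 9: cell (1,2)='.' (+0 fires, +1 burnt)
  fire out at step 9

2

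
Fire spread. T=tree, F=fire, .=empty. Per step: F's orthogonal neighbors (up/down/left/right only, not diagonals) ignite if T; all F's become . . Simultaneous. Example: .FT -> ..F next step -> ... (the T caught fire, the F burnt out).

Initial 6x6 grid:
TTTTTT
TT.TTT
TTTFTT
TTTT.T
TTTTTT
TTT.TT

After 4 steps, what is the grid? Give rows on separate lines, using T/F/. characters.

Step 1: 4 trees catch fire, 1 burn out
  TTTTTT
  TT.FTT
  TTF.FT
  TTTF.T
  TTTTTT
  TTT.TT
Step 2: 6 trees catch fire, 4 burn out
  TTTFTT
  TT..FT
  TF...F
  TTF..T
  TTTFTT
  TTT.TT
Step 3: 9 trees catch fire, 6 burn out
  TTF.FT
  TF...F
  F.....
  TF...F
  TTF.FT
  TTT.TT
Step 4: 8 trees catch fire, 9 burn out
  TF...F
  F.....
  ......
  F.....
  TF...F
  TTF.FT

TF...F
F.....
......
F.....
TF...F
TTF.FT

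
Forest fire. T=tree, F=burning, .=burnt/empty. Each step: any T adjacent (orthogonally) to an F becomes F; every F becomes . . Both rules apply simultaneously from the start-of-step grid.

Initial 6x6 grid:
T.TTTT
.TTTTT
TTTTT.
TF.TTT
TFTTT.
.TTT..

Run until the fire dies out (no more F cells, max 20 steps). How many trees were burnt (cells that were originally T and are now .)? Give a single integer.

Answer: 25

Derivation:
Step 1: +5 fires, +2 burnt (F count now 5)
Step 2: +5 fires, +5 burnt (F count now 5)
Step 3: +5 fires, +5 burnt (F count now 5)
Step 4: +4 fires, +5 burnt (F count now 4)
Step 5: +3 fires, +4 burnt (F count now 3)
Step 6: +2 fires, +3 burnt (F count now 2)
Step 7: +1 fires, +2 burnt (F count now 1)
Step 8: +0 fires, +1 burnt (F count now 0)
Fire out after step 8
Initially T: 26, now '.': 35
Total burnt (originally-T cells now '.'): 25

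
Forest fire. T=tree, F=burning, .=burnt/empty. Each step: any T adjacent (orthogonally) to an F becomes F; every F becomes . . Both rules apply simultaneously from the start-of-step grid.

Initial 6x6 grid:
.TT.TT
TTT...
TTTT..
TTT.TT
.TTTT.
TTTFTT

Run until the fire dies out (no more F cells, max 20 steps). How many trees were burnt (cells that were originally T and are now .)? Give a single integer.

Step 1: +3 fires, +1 burnt (F count now 3)
Step 2: +4 fires, +3 burnt (F count now 4)
Step 3: +4 fires, +4 burnt (F count now 4)
Step 4: +3 fires, +4 burnt (F count now 3)
Step 5: +4 fires, +3 burnt (F count now 4)
Step 6: +3 fires, +4 burnt (F count now 3)
Step 7: +2 fires, +3 burnt (F count now 2)
Step 8: +0 fires, +2 burnt (F count now 0)
Fire out after step 8
Initially T: 25, now '.': 34
Total burnt (originally-T cells now '.'): 23

Answer: 23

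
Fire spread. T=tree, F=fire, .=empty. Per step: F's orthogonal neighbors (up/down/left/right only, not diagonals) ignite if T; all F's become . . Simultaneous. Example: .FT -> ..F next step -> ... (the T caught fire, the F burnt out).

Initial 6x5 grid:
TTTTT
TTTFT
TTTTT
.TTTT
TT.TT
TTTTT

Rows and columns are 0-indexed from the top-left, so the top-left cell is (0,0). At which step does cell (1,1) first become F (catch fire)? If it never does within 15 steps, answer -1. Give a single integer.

Step 1: cell (1,1)='T' (+4 fires, +1 burnt)
Step 2: cell (1,1)='F' (+6 fires, +4 burnt)
  -> target ignites at step 2
Step 3: cell (1,1)='.' (+6 fires, +6 burnt)
Step 4: cell (1,1)='.' (+5 fires, +6 burnt)
Step 5: cell (1,1)='.' (+3 fires, +5 burnt)
Step 6: cell (1,1)='.' (+2 fires, +3 burnt)
Step 7: cell (1,1)='.' (+1 fires, +2 burnt)
Step 8: cell (1,1)='.' (+0 fires, +1 burnt)
  fire out at step 8

2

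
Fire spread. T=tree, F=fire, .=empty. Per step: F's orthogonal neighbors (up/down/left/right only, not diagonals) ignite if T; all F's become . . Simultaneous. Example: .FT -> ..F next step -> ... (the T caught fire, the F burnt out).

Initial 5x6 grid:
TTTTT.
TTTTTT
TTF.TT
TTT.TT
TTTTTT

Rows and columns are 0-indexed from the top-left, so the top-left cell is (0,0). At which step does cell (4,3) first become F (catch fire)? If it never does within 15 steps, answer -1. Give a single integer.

Step 1: cell (4,3)='T' (+3 fires, +1 burnt)
Step 2: cell (4,3)='T' (+6 fires, +3 burnt)
Step 3: cell (4,3)='F' (+7 fires, +6 burnt)
  -> target ignites at step 3
Step 4: cell (4,3)='.' (+6 fires, +7 burnt)
Step 5: cell (4,3)='.' (+3 fires, +6 burnt)
Step 6: cell (4,3)='.' (+1 fires, +3 burnt)
Step 7: cell (4,3)='.' (+0 fires, +1 burnt)
  fire out at step 7

3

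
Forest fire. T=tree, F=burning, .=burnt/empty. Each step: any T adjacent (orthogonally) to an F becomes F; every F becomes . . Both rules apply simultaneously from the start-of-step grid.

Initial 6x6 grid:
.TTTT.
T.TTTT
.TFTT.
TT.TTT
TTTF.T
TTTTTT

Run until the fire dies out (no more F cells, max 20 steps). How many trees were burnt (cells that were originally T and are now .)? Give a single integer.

Answer: 26

Derivation:
Step 1: +6 fires, +2 burnt (F count now 6)
Step 2: +8 fires, +6 burnt (F count now 8)
Step 3: +8 fires, +8 burnt (F count now 8)
Step 4: +4 fires, +8 burnt (F count now 4)
Step 5: +0 fires, +4 burnt (F count now 0)
Fire out after step 5
Initially T: 27, now '.': 35
Total burnt (originally-T cells now '.'): 26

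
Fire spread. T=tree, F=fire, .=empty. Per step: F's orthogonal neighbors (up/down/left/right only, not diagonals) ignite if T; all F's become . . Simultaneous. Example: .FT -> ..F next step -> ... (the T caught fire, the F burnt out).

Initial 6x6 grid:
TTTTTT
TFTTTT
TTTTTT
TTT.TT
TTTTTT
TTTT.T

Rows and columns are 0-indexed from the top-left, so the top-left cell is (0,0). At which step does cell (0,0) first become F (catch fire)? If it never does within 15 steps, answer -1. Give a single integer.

Step 1: cell (0,0)='T' (+4 fires, +1 burnt)
Step 2: cell (0,0)='F' (+6 fires, +4 burnt)
  -> target ignites at step 2
Step 3: cell (0,0)='.' (+6 fires, +6 burnt)
Step 4: cell (0,0)='.' (+6 fires, +6 burnt)
Step 5: cell (0,0)='.' (+6 fires, +6 burnt)
Step 6: cell (0,0)='.' (+3 fires, +6 burnt)
Step 7: cell (0,0)='.' (+1 fires, +3 burnt)
Step 8: cell (0,0)='.' (+1 fires, +1 burnt)
Step 9: cell (0,0)='.' (+0 fires, +1 burnt)
  fire out at step 9

2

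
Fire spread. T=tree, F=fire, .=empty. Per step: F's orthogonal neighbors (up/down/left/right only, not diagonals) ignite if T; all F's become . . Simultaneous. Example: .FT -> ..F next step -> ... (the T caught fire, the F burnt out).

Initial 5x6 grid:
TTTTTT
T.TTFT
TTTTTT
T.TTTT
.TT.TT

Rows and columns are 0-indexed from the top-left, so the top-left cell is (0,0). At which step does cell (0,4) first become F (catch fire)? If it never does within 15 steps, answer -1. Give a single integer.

Step 1: cell (0,4)='F' (+4 fires, +1 burnt)
  -> target ignites at step 1
Step 2: cell (0,4)='.' (+6 fires, +4 burnt)
Step 3: cell (0,4)='.' (+5 fires, +6 burnt)
Step 4: cell (0,4)='.' (+4 fires, +5 burnt)
Step 5: cell (0,4)='.' (+3 fires, +4 burnt)
Step 6: cell (0,4)='.' (+3 fires, +3 burnt)
Step 7: cell (0,4)='.' (+0 fires, +3 burnt)
  fire out at step 7

1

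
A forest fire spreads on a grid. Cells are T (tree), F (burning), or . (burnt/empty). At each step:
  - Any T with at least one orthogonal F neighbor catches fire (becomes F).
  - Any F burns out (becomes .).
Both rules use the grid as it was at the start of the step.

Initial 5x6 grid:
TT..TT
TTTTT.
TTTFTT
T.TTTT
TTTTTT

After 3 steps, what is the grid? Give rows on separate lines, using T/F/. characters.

Step 1: 4 trees catch fire, 1 burn out
  TT..TT
  TTTFT.
  TTF.FT
  T.TFTT
  TTTTTT
Step 2: 7 trees catch fire, 4 burn out
  TT..TT
  TTF.F.
  TF...F
  T.F.FT
  TTTFTT
Step 3: 6 trees catch fire, 7 burn out
  TT..FT
  TF....
  F.....
  T....F
  TTF.FT

TT..FT
TF....
F.....
T....F
TTF.FT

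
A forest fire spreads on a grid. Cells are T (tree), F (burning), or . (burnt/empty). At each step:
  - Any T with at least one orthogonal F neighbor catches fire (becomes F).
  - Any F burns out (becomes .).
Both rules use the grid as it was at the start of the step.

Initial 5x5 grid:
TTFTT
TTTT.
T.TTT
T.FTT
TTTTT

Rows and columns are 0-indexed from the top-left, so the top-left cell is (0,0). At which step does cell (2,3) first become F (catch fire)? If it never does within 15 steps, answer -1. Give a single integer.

Step 1: cell (2,3)='T' (+6 fires, +2 burnt)
Step 2: cell (2,3)='F' (+8 fires, +6 burnt)
  -> target ignites at step 2
Step 3: cell (2,3)='.' (+4 fires, +8 burnt)
Step 4: cell (2,3)='.' (+2 fires, +4 burnt)
Step 5: cell (2,3)='.' (+0 fires, +2 burnt)
  fire out at step 5

2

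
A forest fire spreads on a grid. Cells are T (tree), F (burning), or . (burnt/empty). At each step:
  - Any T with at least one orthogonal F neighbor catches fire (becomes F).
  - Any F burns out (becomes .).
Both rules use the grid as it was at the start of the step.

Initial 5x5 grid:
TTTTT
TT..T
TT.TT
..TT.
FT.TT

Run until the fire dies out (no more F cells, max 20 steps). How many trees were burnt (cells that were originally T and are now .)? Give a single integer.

Step 1: +1 fires, +1 burnt (F count now 1)
Step 2: +0 fires, +1 burnt (F count now 0)
Fire out after step 2
Initially T: 17, now '.': 9
Total burnt (originally-T cells now '.'): 1

Answer: 1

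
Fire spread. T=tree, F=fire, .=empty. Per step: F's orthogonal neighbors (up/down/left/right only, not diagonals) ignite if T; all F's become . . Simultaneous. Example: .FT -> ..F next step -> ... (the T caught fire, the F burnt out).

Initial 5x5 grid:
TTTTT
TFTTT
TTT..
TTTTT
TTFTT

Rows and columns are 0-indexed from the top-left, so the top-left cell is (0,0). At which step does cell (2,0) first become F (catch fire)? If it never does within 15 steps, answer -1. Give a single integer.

Step 1: cell (2,0)='T' (+7 fires, +2 burnt)
Step 2: cell (2,0)='F' (+9 fires, +7 burnt)
  -> target ignites at step 2
Step 3: cell (2,0)='.' (+4 fires, +9 burnt)
Step 4: cell (2,0)='.' (+1 fires, +4 burnt)
Step 5: cell (2,0)='.' (+0 fires, +1 burnt)
  fire out at step 5

2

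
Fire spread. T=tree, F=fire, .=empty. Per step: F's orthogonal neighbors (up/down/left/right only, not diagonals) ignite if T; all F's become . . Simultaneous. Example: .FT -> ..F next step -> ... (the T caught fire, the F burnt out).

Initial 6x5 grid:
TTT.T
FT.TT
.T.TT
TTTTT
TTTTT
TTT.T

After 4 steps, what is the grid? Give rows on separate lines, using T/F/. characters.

Step 1: 2 trees catch fire, 1 burn out
  FTT.T
  .F.TT
  .T.TT
  TTTTT
  TTTTT
  TTT.T
Step 2: 2 trees catch fire, 2 burn out
  .FT.T
  ...TT
  .F.TT
  TTTTT
  TTTTT
  TTT.T
Step 3: 2 trees catch fire, 2 burn out
  ..F.T
  ...TT
  ...TT
  TFTTT
  TTTTT
  TTT.T
Step 4: 3 trees catch fire, 2 burn out
  ....T
  ...TT
  ...TT
  F.FTT
  TFTTT
  TTT.T

....T
...TT
...TT
F.FTT
TFTTT
TTT.T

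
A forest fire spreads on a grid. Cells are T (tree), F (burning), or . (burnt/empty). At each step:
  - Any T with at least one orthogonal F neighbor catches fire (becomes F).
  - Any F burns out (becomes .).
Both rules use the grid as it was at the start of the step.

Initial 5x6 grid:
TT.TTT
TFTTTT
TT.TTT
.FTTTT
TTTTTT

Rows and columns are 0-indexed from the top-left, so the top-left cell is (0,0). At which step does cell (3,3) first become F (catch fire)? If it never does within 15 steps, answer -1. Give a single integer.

Step 1: cell (3,3)='T' (+6 fires, +2 burnt)
Step 2: cell (3,3)='F' (+6 fires, +6 burnt)
  -> target ignites at step 2
Step 3: cell (3,3)='.' (+5 fires, +6 burnt)
Step 4: cell (3,3)='.' (+5 fires, +5 burnt)
Step 5: cell (3,3)='.' (+3 fires, +5 burnt)
Step 6: cell (3,3)='.' (+0 fires, +3 burnt)
  fire out at step 6

2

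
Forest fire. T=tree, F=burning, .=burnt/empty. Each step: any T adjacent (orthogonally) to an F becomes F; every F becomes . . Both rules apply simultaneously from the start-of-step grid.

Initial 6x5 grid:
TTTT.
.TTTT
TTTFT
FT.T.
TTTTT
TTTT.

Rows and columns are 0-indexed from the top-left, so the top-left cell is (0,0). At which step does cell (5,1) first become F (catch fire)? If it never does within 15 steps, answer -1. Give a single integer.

Step 1: cell (5,1)='T' (+7 fires, +2 burnt)
Step 2: cell (5,1)='T' (+7 fires, +7 burnt)
Step 3: cell (5,1)='F' (+6 fires, +7 burnt)
  -> target ignites at step 3
Step 4: cell (5,1)='.' (+2 fires, +6 burnt)
Step 5: cell (5,1)='.' (+1 fires, +2 burnt)
Step 6: cell (5,1)='.' (+0 fires, +1 burnt)
  fire out at step 6

3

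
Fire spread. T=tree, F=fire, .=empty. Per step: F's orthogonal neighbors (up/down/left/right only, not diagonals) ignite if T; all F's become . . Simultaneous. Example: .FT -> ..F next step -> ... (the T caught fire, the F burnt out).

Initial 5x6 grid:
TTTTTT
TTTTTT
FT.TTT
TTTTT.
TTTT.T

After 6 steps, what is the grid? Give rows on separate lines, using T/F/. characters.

Step 1: 3 trees catch fire, 1 burn out
  TTTTTT
  FTTTTT
  .F.TTT
  FTTTT.
  TTTT.T
Step 2: 4 trees catch fire, 3 burn out
  FTTTTT
  .FTTTT
  ...TTT
  .FTTT.
  FTTT.T
Step 3: 4 trees catch fire, 4 burn out
  .FTTTT
  ..FTTT
  ...TTT
  ..FTT.
  .FTT.T
Step 4: 4 trees catch fire, 4 burn out
  ..FTTT
  ...FTT
  ...TTT
  ...FT.
  ..FT.T
Step 5: 5 trees catch fire, 4 burn out
  ...FTT
  ....FT
  ...FTT
  ....F.
  ...F.T
Step 6: 3 trees catch fire, 5 burn out
  ....FT
  .....F
  ....FT
  ......
  .....T

....FT
.....F
....FT
......
.....T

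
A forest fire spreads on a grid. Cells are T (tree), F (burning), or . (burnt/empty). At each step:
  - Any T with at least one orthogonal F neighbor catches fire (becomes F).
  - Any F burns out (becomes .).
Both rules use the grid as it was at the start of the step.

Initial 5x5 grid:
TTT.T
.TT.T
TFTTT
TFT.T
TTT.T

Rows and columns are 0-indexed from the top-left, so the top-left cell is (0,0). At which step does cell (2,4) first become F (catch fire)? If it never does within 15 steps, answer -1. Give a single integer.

Step 1: cell (2,4)='T' (+6 fires, +2 burnt)
Step 2: cell (2,4)='T' (+5 fires, +6 burnt)
Step 3: cell (2,4)='F' (+3 fires, +5 burnt)
  -> target ignites at step 3
Step 4: cell (2,4)='.' (+2 fires, +3 burnt)
Step 5: cell (2,4)='.' (+2 fires, +2 burnt)
Step 6: cell (2,4)='.' (+0 fires, +2 burnt)
  fire out at step 6

3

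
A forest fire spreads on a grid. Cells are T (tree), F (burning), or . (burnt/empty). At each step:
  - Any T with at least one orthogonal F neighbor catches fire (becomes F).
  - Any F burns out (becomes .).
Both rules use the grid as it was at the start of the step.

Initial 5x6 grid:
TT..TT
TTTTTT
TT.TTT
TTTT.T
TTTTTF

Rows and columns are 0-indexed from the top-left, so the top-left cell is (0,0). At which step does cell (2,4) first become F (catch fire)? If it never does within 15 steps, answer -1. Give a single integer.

Step 1: cell (2,4)='T' (+2 fires, +1 burnt)
Step 2: cell (2,4)='T' (+2 fires, +2 burnt)
Step 3: cell (2,4)='F' (+4 fires, +2 burnt)
  -> target ignites at step 3
Step 4: cell (2,4)='.' (+5 fires, +4 burnt)
Step 5: cell (2,4)='.' (+4 fires, +5 burnt)
Step 6: cell (2,4)='.' (+3 fires, +4 burnt)
Step 7: cell (2,4)='.' (+2 fires, +3 burnt)
Step 8: cell (2,4)='.' (+2 fires, +2 burnt)
Step 9: cell (2,4)='.' (+1 fires, +2 burnt)
Step 10: cell (2,4)='.' (+0 fires, +1 burnt)
  fire out at step 10

3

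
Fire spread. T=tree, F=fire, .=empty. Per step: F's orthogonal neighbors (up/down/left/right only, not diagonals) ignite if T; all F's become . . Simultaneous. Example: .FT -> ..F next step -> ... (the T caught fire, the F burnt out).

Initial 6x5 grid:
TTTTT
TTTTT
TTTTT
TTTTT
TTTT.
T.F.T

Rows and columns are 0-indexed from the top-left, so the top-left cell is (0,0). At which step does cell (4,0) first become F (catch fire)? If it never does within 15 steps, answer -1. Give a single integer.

Step 1: cell (4,0)='T' (+1 fires, +1 burnt)
Step 2: cell (4,0)='T' (+3 fires, +1 burnt)
Step 3: cell (4,0)='F' (+4 fires, +3 burnt)
  -> target ignites at step 3
Step 4: cell (4,0)='.' (+6 fires, +4 burnt)
Step 5: cell (4,0)='.' (+5 fires, +6 burnt)
Step 6: cell (4,0)='.' (+4 fires, +5 burnt)
Step 7: cell (4,0)='.' (+2 fires, +4 burnt)
Step 8: cell (4,0)='.' (+0 fires, +2 burnt)
  fire out at step 8

3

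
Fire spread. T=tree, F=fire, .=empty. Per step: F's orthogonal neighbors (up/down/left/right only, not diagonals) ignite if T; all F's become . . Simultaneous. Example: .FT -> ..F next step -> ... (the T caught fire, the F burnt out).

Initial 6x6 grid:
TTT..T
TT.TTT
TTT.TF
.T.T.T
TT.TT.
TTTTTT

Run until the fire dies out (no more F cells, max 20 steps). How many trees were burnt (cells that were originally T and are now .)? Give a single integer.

Answer: 6

Derivation:
Step 1: +3 fires, +1 burnt (F count now 3)
Step 2: +2 fires, +3 burnt (F count now 2)
Step 3: +1 fires, +2 burnt (F count now 1)
Step 4: +0 fires, +1 burnt (F count now 0)
Fire out after step 4
Initially T: 26, now '.': 16
Total burnt (originally-T cells now '.'): 6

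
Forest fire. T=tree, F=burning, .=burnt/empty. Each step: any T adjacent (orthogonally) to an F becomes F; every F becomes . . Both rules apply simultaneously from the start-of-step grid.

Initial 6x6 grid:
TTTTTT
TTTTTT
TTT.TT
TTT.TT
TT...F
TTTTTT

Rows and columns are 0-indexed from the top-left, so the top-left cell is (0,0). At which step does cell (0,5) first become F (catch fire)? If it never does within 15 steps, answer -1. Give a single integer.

Step 1: cell (0,5)='T' (+2 fires, +1 burnt)
Step 2: cell (0,5)='T' (+3 fires, +2 burnt)
Step 3: cell (0,5)='T' (+3 fires, +3 burnt)
Step 4: cell (0,5)='F' (+3 fires, +3 burnt)
  -> target ignites at step 4
Step 5: cell (0,5)='.' (+3 fires, +3 burnt)
Step 6: cell (0,5)='.' (+4 fires, +3 burnt)
Step 7: cell (0,5)='.' (+5 fires, +4 burnt)
Step 8: cell (0,5)='.' (+5 fires, +5 burnt)
Step 9: cell (0,5)='.' (+2 fires, +5 burnt)
Step 10: cell (0,5)='.' (+0 fires, +2 burnt)
  fire out at step 10

4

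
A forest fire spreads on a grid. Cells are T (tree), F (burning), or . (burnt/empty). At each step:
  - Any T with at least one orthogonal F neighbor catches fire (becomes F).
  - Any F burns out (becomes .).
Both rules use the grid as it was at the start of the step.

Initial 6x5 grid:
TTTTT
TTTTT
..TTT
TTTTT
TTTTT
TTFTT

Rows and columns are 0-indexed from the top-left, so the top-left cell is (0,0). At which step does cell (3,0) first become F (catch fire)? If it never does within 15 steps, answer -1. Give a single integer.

Step 1: cell (3,0)='T' (+3 fires, +1 burnt)
Step 2: cell (3,0)='T' (+5 fires, +3 burnt)
Step 3: cell (3,0)='T' (+5 fires, +5 burnt)
Step 4: cell (3,0)='F' (+4 fires, +5 burnt)
  -> target ignites at step 4
Step 5: cell (3,0)='.' (+4 fires, +4 burnt)
Step 6: cell (3,0)='.' (+4 fires, +4 burnt)
Step 7: cell (3,0)='.' (+2 fires, +4 burnt)
Step 8: cell (3,0)='.' (+0 fires, +2 burnt)
  fire out at step 8

4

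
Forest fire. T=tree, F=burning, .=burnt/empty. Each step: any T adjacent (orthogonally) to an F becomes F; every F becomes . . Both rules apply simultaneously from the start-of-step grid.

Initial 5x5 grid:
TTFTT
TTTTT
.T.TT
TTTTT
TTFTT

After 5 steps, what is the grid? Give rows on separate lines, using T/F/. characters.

Step 1: 6 trees catch fire, 2 burn out
  TF.FT
  TTFTT
  .T.TT
  TTFTT
  TF.FT
Step 2: 8 trees catch fire, 6 burn out
  F...F
  TF.FT
  .T.TT
  TF.FT
  F...F
Step 3: 6 trees catch fire, 8 burn out
  .....
  F...F
  .F.FT
  F...F
  .....
Step 4: 1 trees catch fire, 6 burn out
  .....
  .....
  ....F
  .....
  .....
Step 5: 0 trees catch fire, 1 burn out
  .....
  .....
  .....
  .....
  .....

.....
.....
.....
.....
.....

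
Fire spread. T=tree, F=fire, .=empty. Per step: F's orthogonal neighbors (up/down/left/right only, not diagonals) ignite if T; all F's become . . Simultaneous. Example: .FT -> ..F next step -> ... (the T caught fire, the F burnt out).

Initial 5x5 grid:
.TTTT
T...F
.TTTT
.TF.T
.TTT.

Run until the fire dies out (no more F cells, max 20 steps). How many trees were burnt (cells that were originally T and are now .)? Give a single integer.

Step 1: +5 fires, +2 burnt (F count now 5)
Step 2: +6 fires, +5 burnt (F count now 6)
Step 3: +1 fires, +6 burnt (F count now 1)
Step 4: +1 fires, +1 burnt (F count now 1)
Step 5: +0 fires, +1 burnt (F count now 0)
Fire out after step 5
Initially T: 14, now '.': 24
Total burnt (originally-T cells now '.'): 13

Answer: 13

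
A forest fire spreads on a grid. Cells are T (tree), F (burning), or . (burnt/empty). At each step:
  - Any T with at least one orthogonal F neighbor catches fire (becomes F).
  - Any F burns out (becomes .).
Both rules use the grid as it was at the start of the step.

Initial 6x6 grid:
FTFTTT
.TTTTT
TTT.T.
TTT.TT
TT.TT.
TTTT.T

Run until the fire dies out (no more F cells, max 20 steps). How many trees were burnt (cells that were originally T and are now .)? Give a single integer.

Step 1: +3 fires, +2 burnt (F count now 3)
Step 2: +4 fires, +3 burnt (F count now 4)
Step 3: +4 fires, +4 burnt (F count now 4)
Step 4: +4 fires, +4 burnt (F count now 4)
Step 5: +3 fires, +4 burnt (F count now 3)
Step 6: +4 fires, +3 burnt (F count now 4)
Step 7: +3 fires, +4 burnt (F count now 3)
Step 8: +1 fires, +3 burnt (F count now 1)
Step 9: +0 fires, +1 burnt (F count now 0)
Fire out after step 9
Initially T: 27, now '.': 35
Total burnt (originally-T cells now '.'): 26

Answer: 26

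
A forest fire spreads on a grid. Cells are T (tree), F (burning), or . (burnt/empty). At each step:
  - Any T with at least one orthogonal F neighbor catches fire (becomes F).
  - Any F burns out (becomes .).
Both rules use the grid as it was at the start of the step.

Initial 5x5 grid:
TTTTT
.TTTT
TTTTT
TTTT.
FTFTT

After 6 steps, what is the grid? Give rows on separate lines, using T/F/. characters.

Step 1: 4 trees catch fire, 2 burn out
  TTTTT
  .TTTT
  TTTTT
  FTFT.
  .F.FT
Step 2: 5 trees catch fire, 4 burn out
  TTTTT
  .TTTT
  FTFTT
  .F.F.
  ....F
Step 3: 3 trees catch fire, 5 burn out
  TTTTT
  .TFTT
  .F.FT
  .....
  .....
Step 4: 4 trees catch fire, 3 burn out
  TTFTT
  .F.FT
  ....F
  .....
  .....
Step 5: 3 trees catch fire, 4 burn out
  TF.FT
  ....F
  .....
  .....
  .....
Step 6: 2 trees catch fire, 3 burn out
  F...F
  .....
  .....
  .....
  .....

F...F
.....
.....
.....
.....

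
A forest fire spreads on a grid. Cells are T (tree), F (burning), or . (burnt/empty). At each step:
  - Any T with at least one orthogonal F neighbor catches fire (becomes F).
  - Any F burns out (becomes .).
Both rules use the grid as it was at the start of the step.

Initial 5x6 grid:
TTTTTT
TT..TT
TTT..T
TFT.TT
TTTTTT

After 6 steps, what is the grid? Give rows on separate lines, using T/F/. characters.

Step 1: 4 trees catch fire, 1 burn out
  TTTTTT
  TT..TT
  TFT..T
  F.F.TT
  TFTTTT
Step 2: 5 trees catch fire, 4 burn out
  TTTTTT
  TF..TT
  F.F..T
  ....TT
  F.FTTT
Step 3: 3 trees catch fire, 5 burn out
  TFTTTT
  F...TT
  .....T
  ....TT
  ...FTT
Step 4: 3 trees catch fire, 3 burn out
  F.FTTT
  ....TT
  .....T
  ....TT
  ....FT
Step 5: 3 trees catch fire, 3 burn out
  ...FTT
  ....TT
  .....T
  ....FT
  .....F
Step 6: 2 trees catch fire, 3 burn out
  ....FT
  ....TT
  .....T
  .....F
  ......

....FT
....TT
.....T
.....F
......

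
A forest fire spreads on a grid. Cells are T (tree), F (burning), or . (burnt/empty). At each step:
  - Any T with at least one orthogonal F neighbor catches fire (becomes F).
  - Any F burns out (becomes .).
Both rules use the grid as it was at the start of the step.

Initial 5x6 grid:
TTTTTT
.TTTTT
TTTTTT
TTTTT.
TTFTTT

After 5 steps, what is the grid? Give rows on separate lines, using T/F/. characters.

Step 1: 3 trees catch fire, 1 burn out
  TTTTTT
  .TTTTT
  TTTTTT
  TTFTT.
  TF.FTT
Step 2: 5 trees catch fire, 3 burn out
  TTTTTT
  .TTTTT
  TTFTTT
  TF.FT.
  F...FT
Step 3: 6 trees catch fire, 5 burn out
  TTTTTT
  .TFTTT
  TF.FTT
  F...F.
  .....F
Step 4: 5 trees catch fire, 6 burn out
  TTFTTT
  .F.FTT
  F...FT
  ......
  ......
Step 5: 4 trees catch fire, 5 burn out
  TF.FTT
  ....FT
  .....F
  ......
  ......

TF.FTT
....FT
.....F
......
......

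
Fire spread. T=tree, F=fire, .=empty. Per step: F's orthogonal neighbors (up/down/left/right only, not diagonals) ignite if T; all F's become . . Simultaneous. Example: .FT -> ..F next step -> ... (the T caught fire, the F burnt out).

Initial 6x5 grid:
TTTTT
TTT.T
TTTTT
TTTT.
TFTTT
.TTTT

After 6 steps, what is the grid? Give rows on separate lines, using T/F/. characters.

Step 1: 4 trees catch fire, 1 burn out
  TTTTT
  TTT.T
  TTTTT
  TFTT.
  F.FTT
  .FTTT
Step 2: 5 trees catch fire, 4 burn out
  TTTTT
  TTT.T
  TFTTT
  F.FT.
  ...FT
  ..FTT
Step 3: 6 trees catch fire, 5 burn out
  TTTTT
  TFT.T
  F.FTT
  ...F.
  ....F
  ...FT
Step 4: 5 trees catch fire, 6 burn out
  TFTTT
  F.F.T
  ...FT
  .....
  .....
  ....F
Step 5: 3 trees catch fire, 5 burn out
  F.FTT
  ....T
  ....F
  .....
  .....
  .....
Step 6: 2 trees catch fire, 3 burn out
  ...FT
  ....F
  .....
  .....
  .....
  .....

...FT
....F
.....
.....
.....
.....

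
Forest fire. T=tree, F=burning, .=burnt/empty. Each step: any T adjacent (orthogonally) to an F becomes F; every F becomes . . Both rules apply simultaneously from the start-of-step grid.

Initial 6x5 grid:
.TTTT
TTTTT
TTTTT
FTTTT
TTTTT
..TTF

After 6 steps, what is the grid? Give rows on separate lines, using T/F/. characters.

Step 1: 5 trees catch fire, 2 burn out
  .TTTT
  TTTTT
  FTTTT
  .FTTT
  FTTTF
  ..TF.
Step 2: 7 trees catch fire, 5 burn out
  .TTTT
  FTTTT
  .FTTT
  ..FTF
  .FTF.
  ..F..
Step 3: 5 trees catch fire, 7 burn out
  .TTTT
  .FTTT
  ..FTF
  ...F.
  ..F..
  .....
Step 4: 4 trees catch fire, 5 burn out
  .FTTT
  ..FTF
  ...F.
  .....
  .....
  .....
Step 5: 3 trees catch fire, 4 burn out
  ..FTF
  ...F.
  .....
  .....
  .....
  .....
Step 6: 1 trees catch fire, 3 burn out
  ...F.
  .....
  .....
  .....
  .....
  .....

...F.
.....
.....
.....
.....
.....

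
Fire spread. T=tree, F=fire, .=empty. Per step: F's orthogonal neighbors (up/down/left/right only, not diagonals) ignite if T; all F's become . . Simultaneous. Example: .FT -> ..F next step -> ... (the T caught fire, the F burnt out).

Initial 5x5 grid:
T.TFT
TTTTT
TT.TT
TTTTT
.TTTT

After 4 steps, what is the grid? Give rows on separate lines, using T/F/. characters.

Step 1: 3 trees catch fire, 1 burn out
  T.F.F
  TTTFT
  TT.TT
  TTTTT
  .TTTT
Step 2: 3 trees catch fire, 3 burn out
  T....
  TTF.F
  TT.FT
  TTTTT
  .TTTT
Step 3: 3 trees catch fire, 3 burn out
  T....
  TF...
  TT..F
  TTTFT
  .TTTT
Step 4: 5 trees catch fire, 3 burn out
  T....
  F....
  TF...
  TTF.F
  .TTFT

T....
F....
TF...
TTF.F
.TTFT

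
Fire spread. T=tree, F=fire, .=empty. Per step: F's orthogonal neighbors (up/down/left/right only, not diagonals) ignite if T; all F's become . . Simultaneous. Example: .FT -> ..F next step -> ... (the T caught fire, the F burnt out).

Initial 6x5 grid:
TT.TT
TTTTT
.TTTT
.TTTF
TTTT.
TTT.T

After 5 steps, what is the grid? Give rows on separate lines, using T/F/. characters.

Step 1: 2 trees catch fire, 1 burn out
  TT.TT
  TTTTT
  .TTTF
  .TTF.
  TTTT.
  TTT.T
Step 2: 4 trees catch fire, 2 burn out
  TT.TT
  TTTTF
  .TTF.
  .TF..
  TTTF.
  TTT.T
Step 3: 5 trees catch fire, 4 burn out
  TT.TF
  TTTF.
  .TF..
  .F...
  TTF..
  TTT.T
Step 4: 5 trees catch fire, 5 burn out
  TT.F.
  TTF..
  .F...
  .....
  TF...
  TTF.T
Step 5: 3 trees catch fire, 5 burn out
  TT...
  TF...
  .....
  .....
  F....
  TF..T

TT...
TF...
.....
.....
F....
TF..T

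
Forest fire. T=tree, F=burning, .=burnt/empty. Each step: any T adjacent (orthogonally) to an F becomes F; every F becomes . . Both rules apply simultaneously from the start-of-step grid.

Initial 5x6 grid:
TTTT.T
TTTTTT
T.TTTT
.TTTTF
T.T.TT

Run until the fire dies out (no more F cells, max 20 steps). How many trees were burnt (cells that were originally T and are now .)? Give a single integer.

Answer: 23

Derivation:
Step 1: +3 fires, +1 burnt (F count now 3)
Step 2: +4 fires, +3 burnt (F count now 4)
Step 3: +4 fires, +4 burnt (F count now 4)
Step 4: +4 fires, +4 burnt (F count now 4)
Step 5: +2 fires, +4 burnt (F count now 2)
Step 6: +2 fires, +2 burnt (F count now 2)
Step 7: +2 fires, +2 burnt (F count now 2)
Step 8: +2 fires, +2 burnt (F count now 2)
Step 9: +0 fires, +2 burnt (F count now 0)
Fire out after step 9
Initially T: 24, now '.': 29
Total burnt (originally-T cells now '.'): 23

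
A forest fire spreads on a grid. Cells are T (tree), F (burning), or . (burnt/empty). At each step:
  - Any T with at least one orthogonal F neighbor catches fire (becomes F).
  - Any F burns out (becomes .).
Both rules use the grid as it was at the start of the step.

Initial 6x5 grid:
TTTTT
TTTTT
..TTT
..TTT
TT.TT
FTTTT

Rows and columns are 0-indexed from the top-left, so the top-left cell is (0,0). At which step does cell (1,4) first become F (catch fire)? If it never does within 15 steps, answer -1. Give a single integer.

Step 1: cell (1,4)='T' (+2 fires, +1 burnt)
Step 2: cell (1,4)='T' (+2 fires, +2 burnt)
Step 3: cell (1,4)='T' (+1 fires, +2 burnt)
Step 4: cell (1,4)='T' (+2 fires, +1 burnt)
Step 5: cell (1,4)='T' (+2 fires, +2 burnt)
Step 6: cell (1,4)='T' (+3 fires, +2 burnt)
Step 7: cell (1,4)='T' (+3 fires, +3 burnt)
Step 8: cell (1,4)='F' (+3 fires, +3 burnt)
  -> target ignites at step 8
Step 9: cell (1,4)='.' (+3 fires, +3 burnt)
Step 10: cell (1,4)='.' (+2 fires, +3 burnt)
Step 11: cell (1,4)='.' (+1 fires, +2 burnt)
Step 12: cell (1,4)='.' (+0 fires, +1 burnt)
  fire out at step 12

8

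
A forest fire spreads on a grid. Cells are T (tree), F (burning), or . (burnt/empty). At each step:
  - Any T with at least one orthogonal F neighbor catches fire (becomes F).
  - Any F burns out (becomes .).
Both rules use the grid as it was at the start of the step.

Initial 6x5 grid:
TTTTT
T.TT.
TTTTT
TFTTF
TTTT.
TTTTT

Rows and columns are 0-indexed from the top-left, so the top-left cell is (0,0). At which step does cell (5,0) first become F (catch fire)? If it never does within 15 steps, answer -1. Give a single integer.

Step 1: cell (5,0)='T' (+6 fires, +2 burnt)
Step 2: cell (5,0)='T' (+7 fires, +6 burnt)
Step 3: cell (5,0)='F' (+6 fires, +7 burnt)
  -> target ignites at step 3
Step 4: cell (5,0)='.' (+4 fires, +6 burnt)
Step 5: cell (5,0)='.' (+2 fires, +4 burnt)
Step 6: cell (5,0)='.' (+0 fires, +2 burnt)
  fire out at step 6

3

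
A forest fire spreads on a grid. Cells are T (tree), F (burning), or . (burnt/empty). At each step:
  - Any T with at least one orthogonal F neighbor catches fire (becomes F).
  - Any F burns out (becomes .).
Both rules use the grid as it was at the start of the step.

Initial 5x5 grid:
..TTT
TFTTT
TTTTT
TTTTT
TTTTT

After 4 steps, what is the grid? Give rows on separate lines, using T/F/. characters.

Step 1: 3 trees catch fire, 1 burn out
  ..TTT
  F.FTT
  TFTTT
  TTTTT
  TTTTT
Step 2: 5 trees catch fire, 3 burn out
  ..FTT
  ...FT
  F.FTT
  TFTTT
  TTTTT
Step 3: 6 trees catch fire, 5 burn out
  ...FT
  ....F
  ...FT
  F.FTT
  TFTTT
Step 4: 5 trees catch fire, 6 burn out
  ....F
  .....
  ....F
  ...FT
  F.FTT

....F
.....
....F
...FT
F.FTT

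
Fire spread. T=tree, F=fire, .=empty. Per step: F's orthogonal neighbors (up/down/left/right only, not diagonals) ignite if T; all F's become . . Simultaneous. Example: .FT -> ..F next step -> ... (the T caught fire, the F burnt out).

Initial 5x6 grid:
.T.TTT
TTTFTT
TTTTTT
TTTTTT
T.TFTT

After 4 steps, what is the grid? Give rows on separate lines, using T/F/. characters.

Step 1: 7 trees catch fire, 2 burn out
  .T.FTT
  TTF.FT
  TTTFTT
  TTTFTT
  T.F.FT
Step 2: 8 trees catch fire, 7 burn out
  .T..FT
  TF...F
  TTF.FT
  TTF.FT
  T....F
Step 3: 7 trees catch fire, 8 burn out
  .F...F
  F.....
  TF...F
  TF...F
  T.....
Step 4: 2 trees catch fire, 7 burn out
  ......
  ......
  F.....
  F.....
  T.....

......
......
F.....
F.....
T.....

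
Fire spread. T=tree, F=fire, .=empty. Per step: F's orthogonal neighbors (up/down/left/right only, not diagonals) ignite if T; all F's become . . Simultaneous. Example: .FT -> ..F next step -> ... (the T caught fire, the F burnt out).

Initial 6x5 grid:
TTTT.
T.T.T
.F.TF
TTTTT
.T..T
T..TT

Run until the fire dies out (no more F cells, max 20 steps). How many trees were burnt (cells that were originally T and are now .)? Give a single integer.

Answer: 11

Derivation:
Step 1: +4 fires, +2 burnt (F count now 4)
Step 2: +5 fires, +4 burnt (F count now 5)
Step 3: +1 fires, +5 burnt (F count now 1)
Step 4: +1 fires, +1 burnt (F count now 1)
Step 5: +0 fires, +1 burnt (F count now 0)
Fire out after step 5
Initially T: 18, now '.': 23
Total burnt (originally-T cells now '.'): 11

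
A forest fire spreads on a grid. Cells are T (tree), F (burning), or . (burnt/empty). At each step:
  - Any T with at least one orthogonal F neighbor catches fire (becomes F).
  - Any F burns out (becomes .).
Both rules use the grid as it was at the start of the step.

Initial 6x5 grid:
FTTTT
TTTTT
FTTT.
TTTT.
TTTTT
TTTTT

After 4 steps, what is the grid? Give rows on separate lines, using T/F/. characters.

Step 1: 4 trees catch fire, 2 burn out
  .FTTT
  FTTTT
  .FTT.
  FTTT.
  TTTTT
  TTTTT
Step 2: 5 trees catch fire, 4 burn out
  ..FTT
  .FTTT
  ..FT.
  .FTT.
  FTTTT
  TTTTT
Step 3: 6 trees catch fire, 5 burn out
  ...FT
  ..FTT
  ...F.
  ..FT.
  .FTTT
  FTTTT
Step 4: 5 trees catch fire, 6 burn out
  ....F
  ...FT
  .....
  ...F.
  ..FTT
  .FTTT

....F
...FT
.....
...F.
..FTT
.FTTT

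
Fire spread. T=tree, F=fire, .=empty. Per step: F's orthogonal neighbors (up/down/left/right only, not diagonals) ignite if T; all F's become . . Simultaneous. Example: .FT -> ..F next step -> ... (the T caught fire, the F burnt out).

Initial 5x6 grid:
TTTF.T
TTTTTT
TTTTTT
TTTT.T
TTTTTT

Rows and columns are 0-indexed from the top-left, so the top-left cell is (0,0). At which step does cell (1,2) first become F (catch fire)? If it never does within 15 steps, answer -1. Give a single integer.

Step 1: cell (1,2)='T' (+2 fires, +1 burnt)
Step 2: cell (1,2)='F' (+4 fires, +2 burnt)
  -> target ignites at step 2
Step 3: cell (1,2)='.' (+6 fires, +4 burnt)
Step 4: cell (1,2)='.' (+6 fires, +6 burnt)
Step 5: cell (1,2)='.' (+5 fires, +6 burnt)
Step 6: cell (1,2)='.' (+3 fires, +5 burnt)
Step 7: cell (1,2)='.' (+1 fires, +3 burnt)
Step 8: cell (1,2)='.' (+0 fires, +1 burnt)
  fire out at step 8

2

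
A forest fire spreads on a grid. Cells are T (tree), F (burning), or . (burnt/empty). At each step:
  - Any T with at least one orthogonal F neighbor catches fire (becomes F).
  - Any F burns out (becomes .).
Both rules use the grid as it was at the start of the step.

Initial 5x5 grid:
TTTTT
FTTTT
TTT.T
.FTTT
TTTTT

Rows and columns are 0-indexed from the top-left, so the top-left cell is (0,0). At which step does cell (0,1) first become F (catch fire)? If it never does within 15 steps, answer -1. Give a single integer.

Step 1: cell (0,1)='T' (+6 fires, +2 burnt)
Step 2: cell (0,1)='F' (+6 fires, +6 burnt)
  -> target ignites at step 2
Step 3: cell (0,1)='.' (+4 fires, +6 burnt)
Step 4: cell (0,1)='.' (+4 fires, +4 burnt)
Step 5: cell (0,1)='.' (+1 fires, +4 burnt)
Step 6: cell (0,1)='.' (+0 fires, +1 burnt)
  fire out at step 6

2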